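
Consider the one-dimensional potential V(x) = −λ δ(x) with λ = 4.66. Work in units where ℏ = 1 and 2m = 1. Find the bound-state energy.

For x ≠ 0 the bound state is ψ ∝ e^{−κ|x|}; integrating the TISE across the delta gives the cusp condition 2κ = 2mλ/ℏ², so κ = 2.330.
Then E = −ℏ²κ²/(2m) = −mλ²/(2ℏ²) = -5.429.

E = -5.43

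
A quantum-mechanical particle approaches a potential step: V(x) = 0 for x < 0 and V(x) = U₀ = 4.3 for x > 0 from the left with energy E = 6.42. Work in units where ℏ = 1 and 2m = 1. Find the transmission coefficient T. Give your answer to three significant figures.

On each side the TISE gives plane waves with k = √(2m(E − V))/ℏ: k₁ = √(2·½·6.42) = 2.534, k₂ = √(2·½·2.12) = 1.456.
Continuity of ψ and ψ′ at the step yields the reflection amplitude r = (k₁ − k₂)/(k₁ + k₂) = 0.2701; thus R = |r|² = 0.07297, T = 0.9270.

T = 0.927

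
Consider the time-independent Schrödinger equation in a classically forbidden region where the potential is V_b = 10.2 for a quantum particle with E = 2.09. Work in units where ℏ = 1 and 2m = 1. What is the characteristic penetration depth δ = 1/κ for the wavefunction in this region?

Since E < V_b the TISE in this region is ψ'' = κ²ψ with κ = √(2m(V_b − E))/ℏ.
κ = √(2 × 0.5 × 8.11) = 2.848. The penetration depth is δ = 1/κ = 0.351.

δ = 0.351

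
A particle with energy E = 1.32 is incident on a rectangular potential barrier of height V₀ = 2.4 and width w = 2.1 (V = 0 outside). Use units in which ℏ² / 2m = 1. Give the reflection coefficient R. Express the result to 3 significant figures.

E < V₀: inside the barrier ψ ∝ e^{±κx} with κ = √(2m(V₀ − E))/ℏ = 1.039.
κw = 2.182, sinh(κw) = 4.377.
The exact tunnelling result is T⁻¹ = 1 + V₀² sinh²(κw) / [4E(V₀ − E)] = 20.35, so T = 0.0491.
R = 1 − T = 0.951.

R = 0.951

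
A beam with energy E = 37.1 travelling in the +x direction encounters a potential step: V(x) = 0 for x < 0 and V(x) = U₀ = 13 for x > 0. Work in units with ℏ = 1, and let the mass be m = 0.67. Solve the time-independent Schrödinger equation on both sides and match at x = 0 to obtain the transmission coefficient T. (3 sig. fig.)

T = 0.988

The wavenumbers are k₁ = √(2mE)/ℏ = 7.051 on the left and k₂ = √(2m(E − U₀))/ℏ = 5.683 on the right.
Continuity of ψ and ψ′ at the step yields the reflection amplitude r = (k₁ − k₂)/(k₁ + k₂) = 0.1074; thus R = |r|² = 0.01154, T = 0.9885.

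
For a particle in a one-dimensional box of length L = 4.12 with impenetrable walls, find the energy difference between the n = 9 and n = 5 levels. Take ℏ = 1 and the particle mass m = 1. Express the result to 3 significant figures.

ΔE = 16.3

E_n = n²π²ℏ²/(2mL²), so ΔE = (9² − 5²) π²ℏ²/(2mL²).
ΔE = 56 × π² / (2 × 1 × 4.12²) = 16.28.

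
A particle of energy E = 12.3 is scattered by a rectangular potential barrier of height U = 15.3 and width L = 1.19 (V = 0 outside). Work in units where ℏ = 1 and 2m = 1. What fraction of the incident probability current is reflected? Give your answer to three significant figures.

R = 0.959

Since E < U the interior solution is evanescent with decay constant κ = √(2m(U − E))/ℏ = 1.732.
κL = 2.061, sinh(κL) = 3.864.
Matching ψ, ψ′ at both faces gives T = [1 + U² sinh²(κL) / (4E(U − E))]⁻¹ = 1/24.68 = 0.0405.
R = 1 − T = 0.959.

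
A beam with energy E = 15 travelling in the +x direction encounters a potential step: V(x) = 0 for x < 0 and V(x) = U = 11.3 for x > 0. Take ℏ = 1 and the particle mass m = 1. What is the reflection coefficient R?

R = 0.113

On each side the TISE gives plane waves with k = √(2m(E − V))/ℏ: k₁ = √(2·1·15) = 5.477, k₂ = √(2·1·3.7) = 2.720.
Continuity of ψ and ψ′ at the step yields the reflection amplitude r = (k₁ − k₂)/(k₁ + k₂) = 0.3363; thus R = |r|² = 0.1131, T = 0.8869.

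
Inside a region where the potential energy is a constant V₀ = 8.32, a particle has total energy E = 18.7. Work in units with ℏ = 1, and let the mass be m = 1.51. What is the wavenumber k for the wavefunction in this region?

With E > V₀ the solution is oscillatory, ψ ∝ e^{±ikx} with k = √(2m(E − V₀))/ℏ.
k = √(2 × 1.51 × 10.38) = 5.599.

k = 5.60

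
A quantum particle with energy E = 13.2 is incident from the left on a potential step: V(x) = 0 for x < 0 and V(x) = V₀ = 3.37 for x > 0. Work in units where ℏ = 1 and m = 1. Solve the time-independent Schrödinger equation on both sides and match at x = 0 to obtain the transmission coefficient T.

On each side the TISE gives plane waves with k = √(2m(E − V))/ℏ: k₁ = √(2·1·13.2) = 5.138, k₂ = √(2·1·9.83) = 4.434.
Matching ψ and ψ′ at x = 0 gives r = (k₁ − k₂)/(k₁ + k₂), so R = r² = 0.005411 and T = 1 − R = 0.9946.

T = 0.995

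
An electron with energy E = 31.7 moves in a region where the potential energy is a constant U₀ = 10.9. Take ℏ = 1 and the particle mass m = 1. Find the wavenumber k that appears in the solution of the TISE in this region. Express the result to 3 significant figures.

k = 6.45

With E > U₀ the solution is oscillatory, ψ ∝ e^{±ikx} with k = √(2m(E − U₀))/ℏ.
k = √(2 × 1 × 20.8) = 6.450.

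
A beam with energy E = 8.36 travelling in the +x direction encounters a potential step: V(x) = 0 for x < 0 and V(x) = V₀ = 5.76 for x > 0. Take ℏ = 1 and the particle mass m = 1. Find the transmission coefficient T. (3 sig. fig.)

On each side the TISE gives plane waves with k = √(2m(E − V))/ℏ: k₁ = √(2·1·8.36) = 4.089, k₂ = √(2·1·2.6) = 2.280.
Matching ψ and ψ′ at x = 0 gives r = (k₁ − k₂)/(k₁ + k₂), so R = r² = 0.08063 and T = 1 − R = 0.9194.

T = 0.919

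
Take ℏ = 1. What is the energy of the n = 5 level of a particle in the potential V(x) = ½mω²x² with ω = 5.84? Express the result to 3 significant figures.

E = 32.1

Using E_n = (n + ½)ℏω: E_5 = 5.5 × 5.84 = 32.12.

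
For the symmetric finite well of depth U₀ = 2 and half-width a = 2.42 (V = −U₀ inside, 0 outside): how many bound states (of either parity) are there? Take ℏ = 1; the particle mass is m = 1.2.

The dimensionless depth is z₀ = a√(2mU₀)/ℏ = 2.42 × √(4.800) = 5.302.
The even/odd transcendental equations gain one root per π/2 in z₀, giving N = 1 + ⌊2z₀/π⌋ = 1 + ⌊3.375⌋ = 4.

N = 4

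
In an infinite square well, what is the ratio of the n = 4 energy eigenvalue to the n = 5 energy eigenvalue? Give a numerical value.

Since E_n ∝ n², the ratio is (4/5)² = 0.64.

0.64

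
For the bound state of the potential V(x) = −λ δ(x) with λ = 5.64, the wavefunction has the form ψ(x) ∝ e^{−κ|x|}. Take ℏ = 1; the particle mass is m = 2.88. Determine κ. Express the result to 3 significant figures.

κ = 16.2

Integrating the TISE across x = 0 gives the cusp condition ψ'(0⁺) − ψ'(0⁻) = −(2mλ/ℏ²)ψ(0).
With ψ ∝ e^{−κ|x|} this yields −2κ = −2mλ/ℏ², so κ = mλ/ℏ² = 16.24.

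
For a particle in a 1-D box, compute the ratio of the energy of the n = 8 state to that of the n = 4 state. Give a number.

4

Since E_n ∝ n², the ratio is (8/4)² = 4.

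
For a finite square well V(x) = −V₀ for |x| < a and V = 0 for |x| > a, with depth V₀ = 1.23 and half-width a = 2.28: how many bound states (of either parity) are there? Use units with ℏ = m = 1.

N = 3

Define the well-strength parameter z₀ = (a/ℏ)√(2mV₀) = 2.28 × √(2·1·1.23) = 3.576.
The even/odd transcendental equations gain one root per π/2 in z₀, giving N = 1 + ⌊2z₀/π⌋ = 1 + ⌊2.277⌋ = 3.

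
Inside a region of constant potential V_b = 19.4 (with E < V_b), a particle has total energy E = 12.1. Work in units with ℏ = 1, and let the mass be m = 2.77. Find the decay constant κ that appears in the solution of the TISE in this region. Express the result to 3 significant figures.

Since E < V_b the TISE in this region is ψ'' = κ²ψ with κ = √(2m(V_b − E))/ℏ.
κ = √(2 × 2.77 × 7.3) = 6.359.

κ = 6.36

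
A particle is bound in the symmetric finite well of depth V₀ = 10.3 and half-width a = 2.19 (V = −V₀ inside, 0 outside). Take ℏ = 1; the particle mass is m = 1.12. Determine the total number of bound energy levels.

The dimensionless depth is z₀ = a√(2mV₀)/ℏ = 2.19 × √(23.07) = 10.52.
A new bound state (alternating even/odd) appears each time z₀ passes a multiple of π/2, so N = ⌊2z₀/π⌋ + 1 = ⌊6.697⌋ + 1 = 7.

N = 7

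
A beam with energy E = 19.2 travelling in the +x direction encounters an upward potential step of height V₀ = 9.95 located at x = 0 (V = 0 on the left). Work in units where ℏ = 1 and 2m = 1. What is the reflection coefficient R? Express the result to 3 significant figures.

R = 0.0326

On each side the TISE gives plane waves with k = √(2m(E − V))/ℏ: k₁ = √(2·½·19.2) = 4.382, k₂ = √(2·½·9.25) = 3.041.
Continuity of ψ and ψ′ at the step yields the reflection amplitude r = (k₁ − k₂)/(k₁ + k₂) = 0.1806; thus R = |r|² = 0.03261, T = 0.9674.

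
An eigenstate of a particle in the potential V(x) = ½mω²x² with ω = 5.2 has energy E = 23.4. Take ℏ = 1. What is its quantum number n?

n = 4

Invert E_n = (n + ½)ℏω: n = E/ℏω − ½ = 4.000, so n = 4.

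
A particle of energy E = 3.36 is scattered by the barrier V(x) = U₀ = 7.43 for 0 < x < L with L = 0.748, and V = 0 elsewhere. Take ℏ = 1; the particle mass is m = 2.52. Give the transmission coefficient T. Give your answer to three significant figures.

E < U₀: inside the barrier ψ ∝ e^{±κx} with κ = √(2m(U₀ − E))/ℏ = 4.529.
κL = 3.388, sinh(κL) = 14.78.
Matching ψ, ψ′ at both faces gives T = [1 + U₀² sinh²(κL) / (4E(U₀ − E))]⁻¹ = 1/221.6 = 0.00451.

T = 0.00451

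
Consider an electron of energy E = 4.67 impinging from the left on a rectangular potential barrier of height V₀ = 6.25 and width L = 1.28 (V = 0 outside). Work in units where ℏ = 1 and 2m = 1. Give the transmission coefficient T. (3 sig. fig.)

T = 0.116

E < V₀: inside the barrier ψ ∝ e^{±κx} with κ = √(2m(V₀ − E))/ℏ = 1.257.
κL = 1.609, sinh(κL) = 2.399.
The exact tunnelling result is T⁻¹ = 1 + V₀² sinh²(κL) / [4E(V₀ − E)] = 8.615, so T = 0.116.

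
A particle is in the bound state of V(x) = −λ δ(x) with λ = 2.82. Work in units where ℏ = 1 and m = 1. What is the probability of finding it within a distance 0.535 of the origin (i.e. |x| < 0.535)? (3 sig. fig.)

The normalised bound state is ψ = √κ e^{−κ|x|} with κ = mλ/ℏ² = 2.820.
P(|x| < d) = ∫_{−d}^{d} κ e^{−2κ|x|} dx = 1 − e^{−2κd} = 1 − e^{−3.017} = 0.9511.

P = 0.951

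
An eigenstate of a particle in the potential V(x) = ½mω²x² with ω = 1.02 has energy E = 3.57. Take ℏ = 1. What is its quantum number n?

n = 3

E_n = ℏω(n + ½) ⇒ n = E/(ℏω) − ½ = 3.57/1.02 − 0.5 = 3.000 → n = 3.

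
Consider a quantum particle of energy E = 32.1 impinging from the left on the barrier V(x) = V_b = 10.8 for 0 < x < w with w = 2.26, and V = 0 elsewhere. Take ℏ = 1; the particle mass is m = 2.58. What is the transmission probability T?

E > V_b: inside the barrier k₂ = √(2m(E − V_b))/ℏ = 10.48, k₂w = 23.69.
Matching at both interfaces gives T⁻¹ = 1 + V_b² sin²(k₂w) / [4E(E − V_b)] = 1.042, hence T = 0.960.

T = 0.960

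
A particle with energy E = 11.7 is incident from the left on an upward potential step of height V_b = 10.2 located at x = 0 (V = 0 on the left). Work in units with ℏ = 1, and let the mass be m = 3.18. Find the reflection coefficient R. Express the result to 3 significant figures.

R = 0.223

The wavenumbers are k₁ = √(2mE)/ℏ = 8.626 on the left and k₂ = √(2m(E − V_b))/ℏ = 3.089 on the right.
Matching ψ and ψ′ at x = 0 gives r = (k₁ − k₂)/(k₁ + k₂), so R = r² = 0.2234 and T = 1 − R = 0.7766.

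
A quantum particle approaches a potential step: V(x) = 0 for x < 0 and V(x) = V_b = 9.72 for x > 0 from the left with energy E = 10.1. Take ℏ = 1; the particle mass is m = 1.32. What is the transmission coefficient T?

T = 0.544

On each side the TISE gives plane waves with k = √(2m(E − V))/ℏ: k₁ = √(2·1.32·10.1) = 5.164, k₂ = √(2·1.32·0.38) = 1.002.
Matching ψ and ψ′ at x = 0 gives r = (k₁ − k₂)/(k₁ + k₂), so R = r² = 0.4557 and T = 1 − R = 0.5443.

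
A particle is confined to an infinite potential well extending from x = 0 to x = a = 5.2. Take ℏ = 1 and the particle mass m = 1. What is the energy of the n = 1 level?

Requiring ψ(0) = ψ(a) = 0 quantises k = nπ/a, hence E_n = ℏ²k²/2m = n²π²ℏ²/(2ma²).
E_1 = 1² × π² / (2 × 1 × 5.2²) = 0.1825.

E = 0.183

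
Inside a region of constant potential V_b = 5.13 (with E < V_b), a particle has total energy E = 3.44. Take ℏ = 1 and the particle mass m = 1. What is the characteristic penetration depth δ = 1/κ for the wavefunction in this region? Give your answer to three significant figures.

Since E < V_b the TISE in this region is ψ'' = κ²ψ with κ = √(2m(V_b − E))/ℏ.
κ = √(2 × 1 × 1.69) = 1.838. The penetration depth is δ = 1/κ = 0.544.

δ = 0.544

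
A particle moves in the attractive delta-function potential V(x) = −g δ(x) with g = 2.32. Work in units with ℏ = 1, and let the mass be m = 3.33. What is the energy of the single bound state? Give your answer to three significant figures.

E = -8.96

For x ≠ 0 the bound state is ψ ∝ e^{−κ|x|}; integrating the TISE across the delta gives the cusp condition 2κ = 2mg/ℏ², so κ = 7.726.
Then E = −ℏ²κ²/(2m) = −mg²/(2ℏ²) = -8.962.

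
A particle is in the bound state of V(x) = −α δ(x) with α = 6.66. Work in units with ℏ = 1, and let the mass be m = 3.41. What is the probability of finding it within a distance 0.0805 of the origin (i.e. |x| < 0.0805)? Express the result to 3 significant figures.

P = 0.974

The normalised bound state is ψ = √κ e^{−κ|x|} with κ = mα/ℏ² = 22.71.
P(|x| < d) = ∫_{−d}^{d} κ e^{−2κ|x|} dx = 1 − e^{−2κd} = 1 − e^{−3.656} = 0.9742.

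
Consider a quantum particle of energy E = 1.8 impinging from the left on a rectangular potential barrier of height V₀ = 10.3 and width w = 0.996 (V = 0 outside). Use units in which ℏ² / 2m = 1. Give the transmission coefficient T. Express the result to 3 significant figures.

E < V₀: inside the barrier ψ ∝ e^{±κx} with κ = √(2m(V₀ − E))/ℏ = 2.915.
κw = 2.904, sinh(κw) = 9.094.
Matching ψ, ψ′ at both faces gives T = [1 + V₀² sinh²(κw) / (4E(V₀ − E))]⁻¹ = 1/144.4 = 0.00693.

T = 0.00693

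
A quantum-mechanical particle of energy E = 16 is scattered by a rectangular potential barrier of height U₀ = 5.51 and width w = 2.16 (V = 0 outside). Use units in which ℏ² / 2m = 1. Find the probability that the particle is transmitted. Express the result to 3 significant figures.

E > U₀: inside the barrier k₂ = √(2m(E − U₀))/ℏ = 3.239, k₂w = 6.996.
T = [1 + U₀² sin²(k₂w) / (4E(E − U₀))]⁻¹ = 1/1.019 = 0.981.

T = 0.981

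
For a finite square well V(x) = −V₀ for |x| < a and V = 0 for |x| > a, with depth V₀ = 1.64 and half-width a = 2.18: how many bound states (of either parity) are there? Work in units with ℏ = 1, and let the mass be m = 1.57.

Define the well-strength parameter z₀ = (a/ℏ)√(2mV₀) = 2.18 × √(2·1.57·1.64) = 4.947.
A new bound state (alternating even/odd) appears each time z₀ passes a multiple of π/2, so N = ⌊2z₀/π⌋ + 1 = ⌊3.149⌋ + 1 = 4.

N = 4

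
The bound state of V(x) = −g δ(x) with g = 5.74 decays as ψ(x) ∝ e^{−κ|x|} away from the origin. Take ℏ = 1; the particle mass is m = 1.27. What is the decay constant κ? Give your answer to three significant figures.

κ = 7.29

Integrate −(ℏ²/2m)ψ'' − gδ(x)ψ = Eψ from −ε to +ε: the ψ'' term gives ψ'(0⁺) − ψ'(0⁻) and the δ term gives −(2mg/ℏ²)ψ(0).
With ψ ∝ e^{−κ|x|} this yields −2κ = −2mg/ℏ², so κ = mg/ℏ² = 7.290.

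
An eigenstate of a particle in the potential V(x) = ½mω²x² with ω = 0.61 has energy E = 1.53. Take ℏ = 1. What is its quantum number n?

n = 2

Invert E_n = (n + ½)ℏω: n = E/ℏω − ½ = 2.008, so n = 2.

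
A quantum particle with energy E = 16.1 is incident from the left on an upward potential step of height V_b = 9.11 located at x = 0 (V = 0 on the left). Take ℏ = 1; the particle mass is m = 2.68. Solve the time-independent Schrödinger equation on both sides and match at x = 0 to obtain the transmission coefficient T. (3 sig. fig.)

T = 0.958

The wavenumbers are k₁ = √(2mE)/ℏ = 9.290 on the left and k₂ = √(2m(E − V_b))/ℏ = 6.121 on the right.
Continuity of ψ and ψ′ at the step yields the reflection amplitude r = (k₁ − k₂)/(k₁ + k₂) = 0.2056; thus R = |r|² = 0.04228, T = 0.9577.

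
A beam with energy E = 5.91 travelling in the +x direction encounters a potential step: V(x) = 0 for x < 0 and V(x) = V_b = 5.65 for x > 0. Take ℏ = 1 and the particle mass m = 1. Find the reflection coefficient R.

R = 0.427

The wavenumbers are k₁ = √(2mE)/ℏ = 3.438 on the left and k₂ = √(2m(E − V_b))/ℏ = 0.7211 on the right.
Matching ψ and ψ′ at x = 0 gives r = (k₁ − k₂)/(k₁ + k₂), so R = r² = 0.4267 and T = 1 − R = 0.5733.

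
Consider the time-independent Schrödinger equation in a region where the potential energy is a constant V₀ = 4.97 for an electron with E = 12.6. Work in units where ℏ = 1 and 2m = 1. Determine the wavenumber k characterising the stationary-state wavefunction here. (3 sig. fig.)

With E > V₀ the solution is oscillatory, ψ ∝ e^{±ikx} with k = √(2m(E − V₀))/ℏ.
k = √(2 × 0.5 × 7.63) = 2.762.

k = 2.76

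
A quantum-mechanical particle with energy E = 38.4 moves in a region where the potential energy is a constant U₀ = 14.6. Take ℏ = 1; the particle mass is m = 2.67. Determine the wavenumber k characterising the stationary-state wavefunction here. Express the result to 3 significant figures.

With E > U₀ the solution is oscillatory, ψ ∝ e^{±ikx} with k = √(2m(E − U₀))/ℏ.
k = √(2 × 2.67 × 23.8) = 11.27.

k = 11.3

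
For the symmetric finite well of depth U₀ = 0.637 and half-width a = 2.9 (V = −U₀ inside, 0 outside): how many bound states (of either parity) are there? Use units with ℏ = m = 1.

N = 3

Define the well-strength parameter z₀ = (a/ℏ)√(2mU₀) = 2.9 × √(2·1·0.637) = 3.273.
The even/odd transcendental equations gain one root per π/2 in z₀, giving N = 1 + ⌊2z₀/π⌋ = 1 + ⌊2.084⌋ = 3.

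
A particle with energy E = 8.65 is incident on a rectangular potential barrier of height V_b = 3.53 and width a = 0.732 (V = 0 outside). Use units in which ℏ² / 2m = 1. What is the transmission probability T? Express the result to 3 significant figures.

Above the barrier the interior wavenumber is k₂ = √(2m(E − V_b))/ℏ = 2.263, giving phase k₂a = 1.656.
Matching at both interfaces gives T⁻¹ = 1 + V_b² sin²(k₂a) / [4E(E − V_b)] = 1.070, hence T = 0.935.

T = 0.935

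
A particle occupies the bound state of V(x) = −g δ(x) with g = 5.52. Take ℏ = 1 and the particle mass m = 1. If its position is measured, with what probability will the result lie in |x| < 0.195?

The normalised bound state is ψ = √κ e^{−κ|x|} with κ = mg/ℏ² = 5.520.
P(|x| < d) = ∫_{−d}^{d} κ e^{−2κ|x|} dx = 1 − e^{−2κd} = 1 − e^{−2.153} = 0.8838.

P = 0.884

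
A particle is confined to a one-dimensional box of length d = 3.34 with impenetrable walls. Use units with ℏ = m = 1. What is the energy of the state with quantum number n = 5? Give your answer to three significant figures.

E = 11.1

The infinite-well eigenfunctions ψ_n = √(2/d) sin(nπx/d) vanish at both walls, giving E_n = n²π²ℏ²/(2md²).
E_5 = 5² × π² / (2 × 1 × 3.34²) = 11.06.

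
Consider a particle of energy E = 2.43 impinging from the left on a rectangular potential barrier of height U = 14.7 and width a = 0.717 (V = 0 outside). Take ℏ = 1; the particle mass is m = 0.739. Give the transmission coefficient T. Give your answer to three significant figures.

T = 0.00492

E < U: inside the barrier ψ ∝ e^{±κx} with κ = √(2m(U − E))/ℏ = 4.259.
κa = 3.053, sinh(κa) = 10.57.
The exact tunnelling result is T⁻¹ = 1 + U² sinh²(κa) / [4E(U − E)] = 203.4, so T = 0.00492.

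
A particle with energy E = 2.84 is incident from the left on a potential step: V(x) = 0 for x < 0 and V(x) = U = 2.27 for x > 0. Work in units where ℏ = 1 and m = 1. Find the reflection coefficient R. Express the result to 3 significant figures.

R = 0.145

On each side the TISE gives plane waves with k = √(2m(E − V))/ℏ: k₁ = √(2·1·2.84) = 2.383, k₂ = √(2·1·0.57) = 1.068.
Continuity of ψ and ψ′ at the step yields the reflection amplitude r = (k₁ − k₂)/(k₁ + k₂) = 0.3812; thus R = |r|² = 0.1453, T = 0.8547.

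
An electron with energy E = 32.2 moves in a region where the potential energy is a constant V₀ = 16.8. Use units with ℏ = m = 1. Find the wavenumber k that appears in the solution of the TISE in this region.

k = 5.55

With E > V₀ the solution is oscillatory, ψ ∝ e^{±ikx} with k = √(2m(E − V₀))/ℏ.
k = √(2 × 1 × 15.4) = 5.550.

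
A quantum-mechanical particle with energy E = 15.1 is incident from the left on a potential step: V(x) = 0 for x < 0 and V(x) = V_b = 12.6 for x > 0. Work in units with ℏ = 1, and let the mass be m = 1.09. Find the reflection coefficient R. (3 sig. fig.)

The wavenumbers are k₁ = √(2mE)/ℏ = 5.737 on the left and k₂ = √(2m(E − V_b))/ℏ = 2.335 on the right.
Continuity of ψ and ψ′ at the step yields the reflection amplitude r = (k₁ − k₂)/(k₁ + k₂) = 0.4216; thus R = |r|² = 0.1777, T = 0.8223.

R = 0.178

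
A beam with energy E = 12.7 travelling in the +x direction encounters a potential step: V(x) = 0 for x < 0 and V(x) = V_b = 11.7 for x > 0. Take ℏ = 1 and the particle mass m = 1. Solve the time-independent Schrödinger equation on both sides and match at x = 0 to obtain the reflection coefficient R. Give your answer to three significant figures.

R = 0.316

On each side the TISE gives plane waves with k = √(2m(E − V))/ℏ: k₁ = √(2·1·12.7) = 5.040, k₂ = √(2·1·1) = 1.414.
Continuity of ψ and ψ′ at the step yields the reflection amplitude r = (k₁ − k₂)/(k₁ + k₂) = 0.5618; thus R = |r|² = 0.3156, T = 0.6844.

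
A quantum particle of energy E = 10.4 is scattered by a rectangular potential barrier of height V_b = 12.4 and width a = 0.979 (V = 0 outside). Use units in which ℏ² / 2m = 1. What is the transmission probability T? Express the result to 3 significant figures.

E < V_b: inside the barrier ψ ∝ e^{±κx} with κ = √(2m(V_b − E))/ℏ = 1.414.
κa = 1.385, sinh(κa) = 1.871.
Matching ψ, ψ′ at both faces gives T = [1 + V_b² sinh²(κa) / (4E(V_b − E))]⁻¹ = 1/7.471 = 0.134.

T = 0.134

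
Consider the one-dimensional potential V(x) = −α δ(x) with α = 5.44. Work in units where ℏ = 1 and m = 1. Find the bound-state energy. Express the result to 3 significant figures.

For x ≠ 0 the bound state is ψ ∝ e^{−κ|x|}; integrating the TISE across the delta gives the cusp condition 2κ = 2mα/ℏ², so κ = 5.440.
Then E = −ℏ²κ²/(2m) = −mα²/(2ℏ²) = -14.80.

E = -14.8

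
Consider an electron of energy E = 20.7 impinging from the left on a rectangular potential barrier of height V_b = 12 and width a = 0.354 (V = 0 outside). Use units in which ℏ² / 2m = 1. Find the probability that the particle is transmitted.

Above the barrier the interior wavenumber is k₂ = √(2m(E − V_b))/ℏ = 2.950, giving phase k₂a = 1.044.
T = [1 + V_b² sin²(k₂a) / (4E(E − V_b))]⁻¹ = 1/1.149 = 0.870.

T = 0.870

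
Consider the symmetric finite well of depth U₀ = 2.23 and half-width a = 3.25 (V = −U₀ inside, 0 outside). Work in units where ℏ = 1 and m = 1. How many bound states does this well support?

The dimensionless depth is z₀ = a√(2mU₀)/ℏ = 3.25 × √(4.460) = 6.864.
A new bound state (alternating even/odd) appears each time z₀ passes a multiple of π/2, so N = ⌊2z₀/π⌋ + 1 = ⌊4.369⌋ + 1 = 5.

N = 5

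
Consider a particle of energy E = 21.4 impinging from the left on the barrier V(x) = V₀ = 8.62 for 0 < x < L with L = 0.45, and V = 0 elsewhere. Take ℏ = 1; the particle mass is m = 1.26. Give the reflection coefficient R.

R = 0.0205

E > V₀: inside the barrier k₂ = √(2m(E − V₀))/ℏ = 5.675, k₂L = 2.554.
T = [1 + V₀² sin²(k₂L) / (4E(E − V₀))]⁻¹ = 1/1.021 = 0.980.
R = 1 − T = 0.0205.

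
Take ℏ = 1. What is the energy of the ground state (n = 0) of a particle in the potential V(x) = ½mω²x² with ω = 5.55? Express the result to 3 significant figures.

E = 2.78

Using E_n = (n + ½)ℏω: E_0 = 0.5 × 5.55 = 2.775.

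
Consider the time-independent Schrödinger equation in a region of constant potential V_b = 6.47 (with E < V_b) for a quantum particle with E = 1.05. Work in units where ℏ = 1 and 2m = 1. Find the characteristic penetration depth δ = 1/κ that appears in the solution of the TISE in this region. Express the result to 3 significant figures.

Since E < V_b the TISE in this region is ψ'' = κ²ψ with κ = √(2m(V_b − E))/ℏ.
κ = √(2 × 0.5 × 5.42) = 2.328. The penetration depth is δ = 1/κ = 0.430.

δ = 0.430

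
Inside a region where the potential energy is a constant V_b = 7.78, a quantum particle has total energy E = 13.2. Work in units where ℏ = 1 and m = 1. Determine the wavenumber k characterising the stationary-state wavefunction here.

k = 3.29

With E > V_b the solution is oscillatory, ψ ∝ e^{±ikx} with k = √(2m(E − V_b))/ℏ.
k = √(2 × 1 × 5.42) = 3.292.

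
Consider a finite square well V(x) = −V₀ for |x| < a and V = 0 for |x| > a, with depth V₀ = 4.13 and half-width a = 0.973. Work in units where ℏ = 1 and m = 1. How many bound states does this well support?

N = 2

The dimensionless depth is z₀ = a√(2mV₀)/ℏ = 0.973 × √(8.260) = 2.796.
The even/odd transcendental equations gain one root per π/2 in z₀, giving N = 1 + ⌊2z₀/π⌋ = 1 + ⌊1.780⌋ = 2.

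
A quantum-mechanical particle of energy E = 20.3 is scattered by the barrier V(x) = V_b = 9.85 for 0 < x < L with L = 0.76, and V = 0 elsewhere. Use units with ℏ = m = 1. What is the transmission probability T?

E > V_b: inside the barrier k₂ = √(2m(E − V_b))/ℏ = 4.572, k₂L = 3.474.
T = [1 + V_b² sin²(k₂L) / (4E(E − V_b))]⁻¹ = 1/1.012 = 0.988.

T = 0.988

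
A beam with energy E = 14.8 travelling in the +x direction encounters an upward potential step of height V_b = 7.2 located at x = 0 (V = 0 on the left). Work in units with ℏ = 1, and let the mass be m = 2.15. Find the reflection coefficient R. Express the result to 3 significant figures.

On each side the TISE gives plane waves with k = √(2m(E − V))/ℏ: k₁ = √(2·2.15·14.8) = 7.977, k₂ = √(2·2.15·7.6) = 5.717.
Continuity of ψ and ψ′ at the step yields the reflection amplitude r = (k₁ − k₂)/(k₁ + k₂) = 0.1651; thus R = |r|² = 0.02726, T = 0.9727.

R = 0.0273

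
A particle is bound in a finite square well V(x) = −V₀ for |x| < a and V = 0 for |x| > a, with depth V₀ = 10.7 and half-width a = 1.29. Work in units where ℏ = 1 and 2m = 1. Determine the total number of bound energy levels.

Define the well-strength parameter z₀ = (a/ℏ)√(2mV₀) = 1.29 × √(2·0.5·10.7) = 4.220.
The even/odd transcendental equations gain one root per π/2 in z₀, giving N = 1 + ⌊2z₀/π⌋ = 1 + ⌊2.686⌋ = 3.

N = 3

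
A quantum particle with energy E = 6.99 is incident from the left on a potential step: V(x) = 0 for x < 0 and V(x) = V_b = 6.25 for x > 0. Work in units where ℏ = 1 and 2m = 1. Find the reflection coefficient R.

The wavenumbers are k₁ = √(2mE)/ℏ = 2.644 on the left and k₂ = √(2m(E − V_b))/ℏ = 0.8602 on the right.
Matching ψ and ψ′ at x = 0 gives r = (k₁ − k₂)/(k₁ + k₂), so R = r² = 0.2591 and T = 1 − R = 0.7409.

R = 0.259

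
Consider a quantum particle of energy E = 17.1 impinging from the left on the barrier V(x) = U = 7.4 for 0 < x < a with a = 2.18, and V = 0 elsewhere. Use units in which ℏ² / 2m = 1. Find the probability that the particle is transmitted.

E > U: inside the barrier k₂ = √(2m(E − U))/ℏ = 3.114, k₂a = 6.790.
T = [1 + U² sin²(k₂a) / (4E(E − U))]⁻¹ = 1/1.019 = 0.981.

T = 0.981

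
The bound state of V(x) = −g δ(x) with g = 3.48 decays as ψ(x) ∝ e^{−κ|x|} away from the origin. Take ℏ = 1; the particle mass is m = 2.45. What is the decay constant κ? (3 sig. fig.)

Integrating the TISE across x = 0 gives the cusp condition ψ'(0⁺) − ψ'(0⁻) = −(2mg/ℏ²)ψ(0).
With ψ ∝ e^{−κ|x|} this yields −2κ = −2mg/ℏ², so κ = mg/ℏ² = 8.526.

κ = 8.53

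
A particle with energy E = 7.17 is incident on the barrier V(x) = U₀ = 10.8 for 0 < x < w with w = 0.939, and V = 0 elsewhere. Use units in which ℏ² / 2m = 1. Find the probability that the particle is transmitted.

T = 0.0955

Since E < U₀ the interior solution is evanescent with decay constant κ = √(2m(U₀ − E))/ℏ = 1.905.
κw = 1.789, sinh(κw) = 2.908.
Matching ψ, ψ′ at both faces gives T = [1 + U₀² sinh²(κw) / (4E(U₀ − E))]⁻¹ = 1/10.48 = 0.0955.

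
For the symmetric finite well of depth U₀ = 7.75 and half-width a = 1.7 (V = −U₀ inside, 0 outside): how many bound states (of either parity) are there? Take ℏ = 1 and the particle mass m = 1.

The dimensionless depth is z₀ = a√(2mU₀)/ℏ = 1.7 × √(15.50) = 6.693.
A new bound state (alternating even/odd) appears each time z₀ passes a multiple of π/2, so N = ⌊2z₀/π⌋ + 1 = ⌊4.261⌋ + 1 = 5.

N = 5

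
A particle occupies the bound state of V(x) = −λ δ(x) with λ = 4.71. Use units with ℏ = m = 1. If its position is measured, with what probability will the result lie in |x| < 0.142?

The normalised bound state is ψ = √κ e^{−κ|x|} with κ = mλ/ℏ² = 4.710.
P(|x| < d) = ∫_{−d}^{d} κ e^{−2κ|x|} dx = 1 − e^{−2κd} = 1 − e^{−1.338} = 0.7375.

P = 0.738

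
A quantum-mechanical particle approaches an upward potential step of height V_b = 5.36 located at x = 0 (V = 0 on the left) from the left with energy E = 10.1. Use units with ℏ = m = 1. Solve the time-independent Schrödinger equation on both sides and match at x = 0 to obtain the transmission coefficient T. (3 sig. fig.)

On each side the TISE gives plane waves with k = √(2m(E − V))/ℏ: k₁ = √(2·1·10.1) = 4.494, k₂ = √(2·1·4.74) = 3.079.
Matching ψ and ψ′ at x = 0 gives r = (k₁ − k₂)/(k₁ + k₂), so R = r² = 0.03493 and T = 1 − R = 0.9651.

T = 0.965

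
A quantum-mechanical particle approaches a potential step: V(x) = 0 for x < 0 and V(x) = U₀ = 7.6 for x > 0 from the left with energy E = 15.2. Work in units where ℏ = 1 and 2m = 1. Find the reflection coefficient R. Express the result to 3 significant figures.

On each side the TISE gives plane waves with k = √(2m(E − V))/ℏ: k₁ = √(2·½·15.2) = 3.899, k₂ = √(2·½·7.6) = 2.757.
Continuity of ψ and ψ′ at the step yields the reflection amplitude r = (k₁ − k₂)/(k₁ + k₂) = 0.1716; thus R = |r|² = 0.02944, T = 0.9706.

R = 0.0294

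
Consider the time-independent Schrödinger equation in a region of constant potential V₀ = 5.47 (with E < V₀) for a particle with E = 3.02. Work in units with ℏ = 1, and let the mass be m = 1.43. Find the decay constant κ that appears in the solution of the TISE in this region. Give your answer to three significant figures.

Since E < V₀ the TISE in this region is ψ'' = κ²ψ with κ = √(2m(V₀ − E))/ℏ.
κ = √(2 × 1.43 × 2.45) = 2.647.

κ = 2.65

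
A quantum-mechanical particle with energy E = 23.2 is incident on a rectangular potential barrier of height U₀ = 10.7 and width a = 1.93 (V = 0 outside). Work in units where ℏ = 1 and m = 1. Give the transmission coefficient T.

Above the barrier the interior wavenumber is k₂ = √(2m(E − U₀))/ℏ = 5.000, giving phase k₂a = 9.650.
Matching at both interfaces gives T⁻¹ = 1 + U₀² sin²(k₂a) / [4E(E − U₀)] = 1.005, hence T = 0.995.

T = 0.995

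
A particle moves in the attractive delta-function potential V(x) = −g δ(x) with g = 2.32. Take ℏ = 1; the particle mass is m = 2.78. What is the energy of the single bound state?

The bound state is ψ(x) = √κ e^{−κ|x|}. The derivative jump ψ'(0⁺) − ψ'(0⁻) = −(2mg/ℏ²)ψ(0) fixes κ = mg/ℏ² = 6.450.
Then E = −ℏ²κ²/(2m) = −mg²/(2ℏ²) = -7.482.

E = -7.48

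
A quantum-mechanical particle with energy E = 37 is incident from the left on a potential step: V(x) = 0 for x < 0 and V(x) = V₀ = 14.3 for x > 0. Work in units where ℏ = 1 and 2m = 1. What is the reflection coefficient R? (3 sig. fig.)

The wavenumbers are k₁ = √(2mE)/ℏ = 6.083 on the left and k₂ = √(2m(E − V₀))/ℏ = 4.764 on the right.
Continuity of ψ and ψ′ at the step yields the reflection amplitude r = (k₁ − k₂)/(k₁ + k₂) = 0.1215; thus R = |r|² = 0.01477, T = 0.9852.

R = 0.0148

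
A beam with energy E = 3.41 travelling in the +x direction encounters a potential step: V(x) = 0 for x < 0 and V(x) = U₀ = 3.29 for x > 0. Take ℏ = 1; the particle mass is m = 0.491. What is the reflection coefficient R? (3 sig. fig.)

R = 0.468

The wavenumbers are k₁ = √(2mE)/ℏ = 1.830 on the left and k₂ = √(2m(E − U₀))/ℏ = 0.3433 on the right.
Matching ψ and ψ′ at x = 0 gives r = (k₁ − k₂)/(k₁ + k₂), so R = r² = 0.4680 and T = 1 − R = 0.5320.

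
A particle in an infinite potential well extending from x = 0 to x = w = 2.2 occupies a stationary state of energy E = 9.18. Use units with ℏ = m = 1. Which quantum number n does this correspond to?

n = 3

For an infinite well E_n = n²π²ℏ²/(2mw²), so n = (w/πℏ)√(2mE).
n = (2.2/π) × √(2 × 1 × 9.18) = 3.001 → n = 3.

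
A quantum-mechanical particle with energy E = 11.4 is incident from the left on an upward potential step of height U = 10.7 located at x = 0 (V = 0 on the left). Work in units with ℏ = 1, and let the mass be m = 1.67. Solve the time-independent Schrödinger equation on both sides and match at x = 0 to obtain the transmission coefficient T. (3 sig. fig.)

On each side the TISE gives plane waves with k = √(2m(E − V))/ℏ: k₁ = √(2·1.67·11.4) = 6.171, k₂ = √(2·1.67·0.7) = 1.529.
Continuity of ψ and ψ′ at the step yields the reflection amplitude r = (k₁ − k₂)/(k₁ + k₂) = 0.6028; thus R = |r|² = 0.3634, T = 0.6366.

T = 0.637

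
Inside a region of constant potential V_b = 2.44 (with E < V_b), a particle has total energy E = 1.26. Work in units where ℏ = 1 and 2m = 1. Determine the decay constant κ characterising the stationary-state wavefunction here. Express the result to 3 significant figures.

κ = 1.09

Since E < V_b the TISE in this region is ψ'' = κ²ψ with κ = √(2m(V_b − E))/ℏ.
κ = √(2 × 0.5 × 1.18) = 1.086.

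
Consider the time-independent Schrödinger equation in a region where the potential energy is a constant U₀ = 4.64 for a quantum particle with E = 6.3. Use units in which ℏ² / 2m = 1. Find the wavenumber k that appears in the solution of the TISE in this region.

With E > U₀ the solution is oscillatory, ψ ∝ e^{±ikx} with k = √(2m(E − U₀))/ℏ.
k = √(2 × 0.5 × 1.66) = 1.288.

k = 1.29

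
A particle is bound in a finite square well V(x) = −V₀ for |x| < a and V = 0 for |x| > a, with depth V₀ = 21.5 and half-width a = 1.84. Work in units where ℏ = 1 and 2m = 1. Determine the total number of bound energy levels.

N = 6

The dimensionless depth is z₀ = a√(2mV₀)/ℏ = 1.84 × √(21.50) = 8.532.
The even/odd transcendental equations gain one root per π/2 in z₀, giving N = 1 + ⌊2z₀/π⌋ = 1 + ⌊5.431⌋ = 6.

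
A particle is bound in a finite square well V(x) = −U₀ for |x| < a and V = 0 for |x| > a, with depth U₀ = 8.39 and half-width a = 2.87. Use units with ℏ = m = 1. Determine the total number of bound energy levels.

N = 8

Define the well-strength parameter z₀ = (a/ℏ)√(2mU₀) = 2.87 × √(2·1·8.39) = 11.76.
The even/odd transcendental equations gain one root per π/2 in z₀, giving N = 1 + ⌊2z₀/π⌋ = 1 + ⌊7.484⌋ = 8.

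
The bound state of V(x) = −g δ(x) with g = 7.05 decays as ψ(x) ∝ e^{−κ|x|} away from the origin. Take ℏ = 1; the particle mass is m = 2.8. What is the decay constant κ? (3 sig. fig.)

Integrating the TISE across x = 0 gives the cusp condition ψ'(0⁺) − ψ'(0⁻) = −(2mg/ℏ²)ψ(0).
With ψ ∝ e^{−κ|x|} this yields −2κ = −2mg/ℏ², so κ = mg/ℏ² = 19.74.

κ = 19.7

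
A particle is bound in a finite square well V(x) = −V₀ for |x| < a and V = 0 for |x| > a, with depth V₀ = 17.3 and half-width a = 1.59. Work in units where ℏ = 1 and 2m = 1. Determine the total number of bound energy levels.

The dimensionless depth is z₀ = a√(2mV₀)/ℏ = 1.59 × √(17.30) = 6.613.
The even/odd transcendental equations gain one root per π/2 in z₀, giving N = 1 + ⌊2z₀/π⌋ = 1 + ⌊4.210⌋ = 5.

N = 5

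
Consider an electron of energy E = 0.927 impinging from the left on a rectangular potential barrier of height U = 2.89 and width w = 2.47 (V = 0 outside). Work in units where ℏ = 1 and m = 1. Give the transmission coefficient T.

Since E < U the interior solution is evanescent with decay constant κ = √(2m(U − E))/ℏ = 1.981.
κw = 4.894, sinh(κw) = 66.75.
The exact tunnelling result is T⁻¹ = 1 + U² sinh²(κw) / [4E(U − E)] = 5113, so T = 0.000196.

T = 0.000196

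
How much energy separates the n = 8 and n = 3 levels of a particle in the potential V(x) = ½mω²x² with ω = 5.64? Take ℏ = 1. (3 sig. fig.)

E_n = ℏω(n + ½), so ΔE = (8 − 3) ℏω = 5 × 5.64 = 28.20.

ΔE = 28.2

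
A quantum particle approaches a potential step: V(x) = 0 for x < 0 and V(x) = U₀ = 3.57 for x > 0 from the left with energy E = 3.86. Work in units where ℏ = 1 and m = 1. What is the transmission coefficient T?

On each side the TISE gives plane waves with k = √(2m(E − V))/ℏ: k₁ = √(2·1·3.86) = 2.778, k₂ = √(2·1·0.29) = 0.7616.
Matching ψ and ψ′ at x = 0 gives r = (k₁ − k₂)/(k₁ + k₂), so R = r² = 0.3246 and T = 1 − R = 0.6754.

T = 0.675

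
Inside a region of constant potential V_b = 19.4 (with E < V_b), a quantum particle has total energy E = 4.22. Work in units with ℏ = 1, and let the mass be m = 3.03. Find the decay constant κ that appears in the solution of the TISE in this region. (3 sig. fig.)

κ = 9.59

Since E < V_b the TISE in this region is ψ'' = κ²ψ with κ = √(2m(V_b − E))/ℏ.
κ = √(2 × 3.03 × 15.18) = 9.591.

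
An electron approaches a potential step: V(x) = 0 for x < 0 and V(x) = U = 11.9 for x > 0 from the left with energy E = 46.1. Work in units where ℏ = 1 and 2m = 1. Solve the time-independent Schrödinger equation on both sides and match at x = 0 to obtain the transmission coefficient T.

T = 0.994

The wavenumbers are k₁ = √(2mE)/ℏ = 6.790 on the left and k₂ = √(2m(E − U))/ℏ = 5.848 on the right.
Continuity of ψ and ψ′ at the step yields the reflection amplitude r = (k₁ − k₂)/(k₁ + k₂) = 0.07451; thus R = |r|² = 0.005552, T = 0.9944.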